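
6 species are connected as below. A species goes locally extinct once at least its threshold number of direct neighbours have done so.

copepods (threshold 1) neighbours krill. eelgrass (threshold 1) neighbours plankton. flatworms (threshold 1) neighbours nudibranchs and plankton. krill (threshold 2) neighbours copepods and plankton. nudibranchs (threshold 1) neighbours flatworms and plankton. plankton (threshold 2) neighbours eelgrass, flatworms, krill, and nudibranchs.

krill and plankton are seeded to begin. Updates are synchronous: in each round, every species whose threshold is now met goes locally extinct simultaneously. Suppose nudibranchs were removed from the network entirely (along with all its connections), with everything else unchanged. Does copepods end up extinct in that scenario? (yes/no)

With nudibranchs removed:
Round 1 — krill, plankton go locally extinct (initial).
Round 2 — checking thresholds:
  copepods: 1 of 1 neighbours ≥ 1, goes locally extinct.
  eelgrass: 1 of 1 neighbours ≥ 1, goes locally extinct.
  flatworms: 1 of 1 neighbours ≥ 1, goes locally extinct.
Round 3 — no new extinctions; cascade stops.

yes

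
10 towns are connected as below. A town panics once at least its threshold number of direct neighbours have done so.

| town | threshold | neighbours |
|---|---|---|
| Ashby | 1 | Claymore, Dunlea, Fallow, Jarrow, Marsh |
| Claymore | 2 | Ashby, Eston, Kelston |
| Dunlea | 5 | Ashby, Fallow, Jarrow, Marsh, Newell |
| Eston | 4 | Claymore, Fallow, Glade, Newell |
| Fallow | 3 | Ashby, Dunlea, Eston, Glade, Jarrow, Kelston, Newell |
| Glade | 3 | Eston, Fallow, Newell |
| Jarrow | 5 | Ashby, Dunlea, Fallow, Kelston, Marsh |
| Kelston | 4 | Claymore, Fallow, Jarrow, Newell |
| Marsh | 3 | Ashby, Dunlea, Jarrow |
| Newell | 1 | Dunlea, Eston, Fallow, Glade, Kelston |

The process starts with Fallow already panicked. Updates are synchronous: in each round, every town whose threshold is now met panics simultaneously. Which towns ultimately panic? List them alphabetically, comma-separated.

Round 1 — Fallow panics (initial).
Round 2 — checking thresholds:
  Ashby: 1 of 5 neighbours ≥ 1, panics.
  Dunlea: 1 of 5 neighbours < 5, holds.
  Eston: 1 of 4 neighbours < 4, holds.
  Glade: 1 of 3 neighbours < 3, holds.
  Jarrow: 1 of 5 neighbours < 5, holds.
  Kelston: 1 of 4 neighbours < 4, holds.
  Newell: 1 of 5 neighbours ≥ 1, panics.
Round 3 — no new panics; cascade stops.

Ashby, Fallow, Newell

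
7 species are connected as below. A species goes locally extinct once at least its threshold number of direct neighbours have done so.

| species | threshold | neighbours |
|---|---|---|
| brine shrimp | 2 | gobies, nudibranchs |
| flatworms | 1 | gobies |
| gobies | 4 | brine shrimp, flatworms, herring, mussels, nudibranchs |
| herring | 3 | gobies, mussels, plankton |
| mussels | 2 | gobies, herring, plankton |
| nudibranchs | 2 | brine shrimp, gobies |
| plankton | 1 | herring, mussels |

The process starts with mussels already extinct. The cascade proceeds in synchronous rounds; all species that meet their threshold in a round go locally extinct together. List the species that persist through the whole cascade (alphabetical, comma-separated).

Round 1 — mussels goes locally extinct (initial).
Round 2 — checking thresholds:
  gobies: 1 of 5 neighbours < 4, below threshold.
  herring: 1 of 3 neighbours < 3, below threshold.
  plankton: 1 of 2 neighbours ≥ 1, goes locally extinct.
Round 3 — no new extinctions; cascade stops.

brine shrimp, flatworms, gobies, herring, nudibranchs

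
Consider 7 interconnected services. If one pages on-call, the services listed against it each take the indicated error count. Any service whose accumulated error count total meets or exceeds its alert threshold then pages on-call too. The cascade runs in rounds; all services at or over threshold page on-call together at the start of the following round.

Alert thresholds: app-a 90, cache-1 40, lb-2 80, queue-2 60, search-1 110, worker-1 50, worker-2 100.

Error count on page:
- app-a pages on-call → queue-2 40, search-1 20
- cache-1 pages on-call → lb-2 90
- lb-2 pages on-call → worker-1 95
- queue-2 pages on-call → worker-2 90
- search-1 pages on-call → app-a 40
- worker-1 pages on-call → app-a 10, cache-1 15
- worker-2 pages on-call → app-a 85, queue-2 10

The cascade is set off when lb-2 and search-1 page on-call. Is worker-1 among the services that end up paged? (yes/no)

Round 1 — lb-2, search-1 page on-call (initial).
  app-a: +40 → 40 < 90
  worker-1: +95 → 95 ≥ 50
Round 2 — worker-1 pages on-call.
  app-a: +10 → 50 < 90
  cache-1: +15 → 15 < 40
No further pages.

yes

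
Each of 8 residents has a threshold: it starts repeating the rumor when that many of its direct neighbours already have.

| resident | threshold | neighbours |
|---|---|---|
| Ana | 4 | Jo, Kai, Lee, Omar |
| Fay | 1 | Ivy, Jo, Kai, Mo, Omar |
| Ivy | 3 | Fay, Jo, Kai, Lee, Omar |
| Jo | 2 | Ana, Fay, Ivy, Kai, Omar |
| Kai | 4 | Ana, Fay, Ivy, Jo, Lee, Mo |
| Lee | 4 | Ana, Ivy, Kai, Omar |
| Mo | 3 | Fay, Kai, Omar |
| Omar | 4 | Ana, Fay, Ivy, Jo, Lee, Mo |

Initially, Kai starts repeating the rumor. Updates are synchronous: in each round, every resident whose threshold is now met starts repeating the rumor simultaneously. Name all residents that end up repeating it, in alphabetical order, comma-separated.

Round 1 — Kai starts repeating the rumor (initial).
Round 2 — checking thresholds:
  Ana: 1 of 4 neighbours < 4, below threshold.
  Fay: 1 of 5 neighbours ≥ 1, starts repeating the rumor.
  Ivy: 1 of 5 neighbours < 3, below threshold.
  Jo: 1 of 5 neighbours < 2, below threshold.
  Lee: 1 of 4 neighbours < 4, below threshold.
  Mo: 1 of 3 neighbours < 3, below threshold.
Round 3 — checking thresholds:
  Ana: 1 of 4 neighbours < 4, below threshold.
  Ivy: 2 of 5 neighbours < 3, below threshold.
  Jo: 2 of 5 neighbours ≥ 2, starts repeating the rumor.
  Lee: 1 of 4 neighbours < 4, below threshold.
  Mo: 2 of 3 neighbours < 3, below threshold.
  Omar: 1 of 6 neighbours < 4, below threshold.
Round 4 — checking thresholds:
  Ana: 2 of 4 neighbours < 4, below threshold.
  Ivy: 3 of 5 neighbours ≥ 3, starts repeating the rumor.
  Lee: 1 of 4 neighbours < 4, below threshold.
  Mo: 2 of 3 neighbours < 3, below threshold.
  Omar: 2 of 6 neighbours < 4, below threshold.
Round 5 — no new spreads; cascade stops.

Fay, Ivy, Jo, Kai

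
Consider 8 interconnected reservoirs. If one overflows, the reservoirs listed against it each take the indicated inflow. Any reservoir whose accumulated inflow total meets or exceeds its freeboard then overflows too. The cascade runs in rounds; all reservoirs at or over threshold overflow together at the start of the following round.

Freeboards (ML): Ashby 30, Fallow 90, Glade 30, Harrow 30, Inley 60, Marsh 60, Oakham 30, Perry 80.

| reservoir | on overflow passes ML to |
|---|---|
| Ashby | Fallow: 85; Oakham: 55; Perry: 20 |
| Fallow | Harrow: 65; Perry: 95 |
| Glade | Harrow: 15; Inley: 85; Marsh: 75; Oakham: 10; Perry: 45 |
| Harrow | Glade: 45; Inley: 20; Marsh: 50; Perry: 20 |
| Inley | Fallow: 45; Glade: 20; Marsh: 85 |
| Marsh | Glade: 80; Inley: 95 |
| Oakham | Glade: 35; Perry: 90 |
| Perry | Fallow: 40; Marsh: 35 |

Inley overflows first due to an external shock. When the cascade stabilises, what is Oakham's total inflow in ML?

Round 1 — Inley overflows (initial).
  Fallow: +45 → 45 < 90
  Glade: +20 → 20 < 30
  Marsh: +85 → 85 ≥ 60
Round 2 — Marsh overflows.
  Glade: +80 → 100 ≥ 30
Round 3 — Glade overflows.
  Harrow: +15 → 15 < 30
  Oakham: +10 → 10 < 30
  Perry: +45 → 45 < 80
No further overflows.

10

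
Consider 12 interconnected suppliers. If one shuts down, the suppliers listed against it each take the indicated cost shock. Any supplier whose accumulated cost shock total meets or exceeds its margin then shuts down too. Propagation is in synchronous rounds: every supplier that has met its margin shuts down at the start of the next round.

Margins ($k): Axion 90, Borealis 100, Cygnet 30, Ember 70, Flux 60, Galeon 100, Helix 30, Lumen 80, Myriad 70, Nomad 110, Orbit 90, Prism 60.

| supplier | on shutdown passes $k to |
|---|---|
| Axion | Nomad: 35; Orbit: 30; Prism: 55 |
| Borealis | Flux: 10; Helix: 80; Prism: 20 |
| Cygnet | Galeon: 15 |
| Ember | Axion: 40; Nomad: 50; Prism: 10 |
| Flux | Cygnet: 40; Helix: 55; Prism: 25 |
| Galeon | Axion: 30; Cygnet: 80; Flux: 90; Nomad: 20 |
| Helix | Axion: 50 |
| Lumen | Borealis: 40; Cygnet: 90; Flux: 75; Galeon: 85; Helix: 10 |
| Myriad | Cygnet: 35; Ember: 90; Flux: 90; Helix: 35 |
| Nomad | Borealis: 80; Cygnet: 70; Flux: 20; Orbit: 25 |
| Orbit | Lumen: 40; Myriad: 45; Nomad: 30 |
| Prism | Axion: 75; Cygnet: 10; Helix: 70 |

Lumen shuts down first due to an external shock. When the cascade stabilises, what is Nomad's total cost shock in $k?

Round 1 — Lumen shuts down (initial).
  Borealis: +40 → 40 < 100
  Cygnet: +90 → 90 ≥ 30
  Flux: +75 → 75 ≥ 60
  Galeon: +85 → 85 < 100
  Helix: +10 → 10 < 30
Round 2 — Cygnet, Flux shut down.
  Galeon: +15 → 100 ≥ 100
  Helix: +55 → 65 ≥ 30
  Prism: +25 → 25 < 60
Round 3 — Galeon, Helix shut down.
  Axion: +30+50 → 80 < 90
  Nomad: +20 → 20 < 110
No further shutdowns.

20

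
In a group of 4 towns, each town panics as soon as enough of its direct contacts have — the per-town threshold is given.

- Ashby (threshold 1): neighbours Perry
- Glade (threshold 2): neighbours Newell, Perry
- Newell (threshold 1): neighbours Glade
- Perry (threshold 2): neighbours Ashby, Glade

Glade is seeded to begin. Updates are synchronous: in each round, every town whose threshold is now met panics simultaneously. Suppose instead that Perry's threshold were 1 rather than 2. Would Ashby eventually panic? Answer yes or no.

yes

With Perry's threshold at 1:
Round 1 — Glade panics (initial).
Round 2 — checking thresholds:
  Newell: 1 of 1 neighbours ≥ 1, panics.
  Perry: 1 of 2 neighbours ≥ 1, panics.
Round 3 — checking thresholds:
  Ashby: 1 of 1 neighbours ≥ 1, panics.
Round 4 — no new panics; cascade stops.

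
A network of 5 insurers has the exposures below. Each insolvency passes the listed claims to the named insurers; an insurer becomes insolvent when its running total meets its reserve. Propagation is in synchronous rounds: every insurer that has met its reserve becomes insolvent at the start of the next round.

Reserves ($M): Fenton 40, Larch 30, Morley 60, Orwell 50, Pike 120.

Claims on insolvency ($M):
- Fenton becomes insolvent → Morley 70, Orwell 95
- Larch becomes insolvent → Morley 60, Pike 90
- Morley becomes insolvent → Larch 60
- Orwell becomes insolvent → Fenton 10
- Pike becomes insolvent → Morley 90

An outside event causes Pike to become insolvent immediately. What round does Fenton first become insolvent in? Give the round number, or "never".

Round 1 — Pike becomes insolvent (initial).
  Morley: +90 → 90 ≥ 60
Round 2 — Morley becomes insolvent.
  Larch: +60 → 60 ≥ 30
Round 3 — Larch becomes insolvent.
No further insolvencies.

never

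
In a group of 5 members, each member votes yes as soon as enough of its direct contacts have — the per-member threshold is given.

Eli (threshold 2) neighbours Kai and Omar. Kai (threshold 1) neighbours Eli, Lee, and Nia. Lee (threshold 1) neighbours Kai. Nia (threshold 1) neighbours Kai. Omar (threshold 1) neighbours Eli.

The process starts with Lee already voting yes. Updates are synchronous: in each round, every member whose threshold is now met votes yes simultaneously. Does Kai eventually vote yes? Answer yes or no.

yes

Round 1 — Lee votes yes (initial).
Round 2 — checking thresholds:
  Kai: 1 of 3 neighbours ≥ 1, votes yes.
Round 3 — checking thresholds:
  Eli: 1 of 2 neighbours < 2, below threshold.
  Nia: 1 of 1 neighbours ≥ 1, votes yes.
Round 4 — no new yes votes; cascade stops.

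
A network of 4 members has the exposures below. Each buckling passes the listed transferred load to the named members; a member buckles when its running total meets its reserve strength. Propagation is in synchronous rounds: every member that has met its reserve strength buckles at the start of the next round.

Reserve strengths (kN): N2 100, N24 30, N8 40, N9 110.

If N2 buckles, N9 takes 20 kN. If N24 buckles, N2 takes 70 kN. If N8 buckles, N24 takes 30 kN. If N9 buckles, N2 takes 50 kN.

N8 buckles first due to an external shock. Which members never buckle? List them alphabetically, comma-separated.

Round 1 — N8 buckles (initial).
  N24: +30 → 30 ≥ 30
Round 2 — N24 buckles.
  N2: +70 → 70 < 100
No further bucklings.

N2, N9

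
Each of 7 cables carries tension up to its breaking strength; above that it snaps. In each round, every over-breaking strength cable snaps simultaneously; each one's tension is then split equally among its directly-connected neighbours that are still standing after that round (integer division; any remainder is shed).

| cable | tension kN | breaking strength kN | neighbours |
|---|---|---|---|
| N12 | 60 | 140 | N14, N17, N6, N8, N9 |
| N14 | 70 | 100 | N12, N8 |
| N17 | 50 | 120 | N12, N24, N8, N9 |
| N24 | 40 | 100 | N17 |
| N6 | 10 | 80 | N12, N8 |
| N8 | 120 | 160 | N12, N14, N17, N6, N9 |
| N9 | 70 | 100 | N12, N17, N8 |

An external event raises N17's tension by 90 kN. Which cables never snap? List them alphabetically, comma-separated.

Round 1 — N17 at 140 > 120. N17 snaps.
  N17 sheds 140 kN to N12, N24, N8, N9: 35 each.
    N12: 60+35 = 95 ≤ 140
    N24: 40+35 = 75 ≤ 100
    N8: 120+35 = 155 ≤ 160
    N9: 70+35 = 105 > 100
Round 2 — N9 snaps.
  N9 sheds 105 kN to N12, N8: 52 each (1 lost).
    N12: 95+52 = 147 > 140
    N8: 155+52 = 207 > 160
Round 3 — N12, N8 snap.
  N12 sheds 147 kN to N14, N6: 73 each (1 lost).
    N14: 70+73 = 143 > 100
    N6: 10+73 = 83 > 80
  N8 sheds 207 kN to N14, N6: 103 each (1 lost).
    N14: 143+103 = 246 > 100
    N6: 83+103 = 186 > 80
Round 4 — N14, N6 snap.
  N14 sheds 246 kN: no online neighbours, lost.
  N6 sheds 186 kN: no online neighbours, lost.
No further breaks.

N24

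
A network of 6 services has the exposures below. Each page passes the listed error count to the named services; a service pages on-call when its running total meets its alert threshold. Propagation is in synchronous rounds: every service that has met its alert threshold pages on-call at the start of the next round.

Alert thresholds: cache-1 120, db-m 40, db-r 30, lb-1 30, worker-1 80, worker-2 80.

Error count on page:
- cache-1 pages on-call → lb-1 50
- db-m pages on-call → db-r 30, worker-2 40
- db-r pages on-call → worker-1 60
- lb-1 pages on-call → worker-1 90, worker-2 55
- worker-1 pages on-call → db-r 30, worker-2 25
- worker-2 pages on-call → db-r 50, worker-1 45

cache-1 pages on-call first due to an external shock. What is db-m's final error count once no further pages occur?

Round 1 — cache-1 pages on-call (initial).
  lb-1: +50 → 50 ≥ 30
Round 2 — lb-1 pages on-call.
  worker-1: +90 → 90 ≥ 80
  worker-2: +55 → 55 < 80
Round 3 — worker-1 pages on-call.
  db-r: +30 → 30 ≥ 30
  worker-2: +25 → 80 ≥ 80
Round 4 — db-r, worker-2 page on-call.
No further pages.

0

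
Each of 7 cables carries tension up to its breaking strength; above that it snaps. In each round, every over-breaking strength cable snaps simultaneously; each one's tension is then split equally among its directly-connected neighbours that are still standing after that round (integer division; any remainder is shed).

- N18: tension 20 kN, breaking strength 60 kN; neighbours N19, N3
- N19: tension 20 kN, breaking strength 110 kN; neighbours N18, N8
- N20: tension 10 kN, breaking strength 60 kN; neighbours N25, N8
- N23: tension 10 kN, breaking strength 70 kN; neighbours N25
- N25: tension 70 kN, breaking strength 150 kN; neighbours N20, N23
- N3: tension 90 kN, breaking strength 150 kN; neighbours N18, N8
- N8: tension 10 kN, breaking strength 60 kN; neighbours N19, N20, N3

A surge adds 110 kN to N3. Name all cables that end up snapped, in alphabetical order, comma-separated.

N18, N19, N20, N3, N8

Round 1 — N3 at 200 > 150. N3 snaps.
  N3 sheds 200 kN to N18, N8: 100 each.
    N18: 20+100 = 120 > 60
    N8: 10+100 = 110 > 60
Round 2 — N18, N8 snap.
  N18 sheds 120 kN to N19: 120 each.
    N19: 20+120 = 140 > 110
  N8 sheds 110 kN to N19, N20: 55 each.
    N19: 140+55 = 195 > 110
    N20: 10+55 = 65 > 60
Round 3 — N19, N20 snap.
  N19 sheds 195 kN: no online neighbours, lost.
  N20 sheds 65 kN to N25: 65 each.
    N25: 70+65 = 135 ≤ 150
No further breaks.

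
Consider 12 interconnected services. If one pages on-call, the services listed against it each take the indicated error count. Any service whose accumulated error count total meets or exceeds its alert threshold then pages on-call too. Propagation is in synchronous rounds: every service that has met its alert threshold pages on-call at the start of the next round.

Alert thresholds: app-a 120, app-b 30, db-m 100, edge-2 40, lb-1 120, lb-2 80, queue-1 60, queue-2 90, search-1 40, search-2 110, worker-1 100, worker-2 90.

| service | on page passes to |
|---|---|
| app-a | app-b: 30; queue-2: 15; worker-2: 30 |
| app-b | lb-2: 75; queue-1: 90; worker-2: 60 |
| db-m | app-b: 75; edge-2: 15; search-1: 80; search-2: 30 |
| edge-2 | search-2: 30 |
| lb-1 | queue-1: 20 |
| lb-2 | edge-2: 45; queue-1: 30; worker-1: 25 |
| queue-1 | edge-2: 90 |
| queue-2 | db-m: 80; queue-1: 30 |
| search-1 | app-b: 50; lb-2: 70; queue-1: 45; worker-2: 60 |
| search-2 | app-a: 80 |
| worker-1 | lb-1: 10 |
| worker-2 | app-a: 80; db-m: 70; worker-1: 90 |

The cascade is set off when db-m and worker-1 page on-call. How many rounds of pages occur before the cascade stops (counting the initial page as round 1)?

Round 1 — db-m, worker-1 page on-call (initial).
  app-b: +75 → 75 ≥ 30
  edge-2: +15 → 15 < 40
  lb-1: +10 → 10 < 120
  search-1: +80 → 80 ≥ 40
  search-2: +30 → 30 < 110
Round 2 — app-b, search-1 page on-call.
  lb-2: +75+70 → 145 ≥ 80
  queue-1: +90+45 → 135 ≥ 60
  worker-2: +60+60 → 120 ≥ 90
Round 3 — lb-2, queue-1, worker-2 page on-call.
  app-a: +80 → 80 < 120
  edge-2: +45+90 → 150 ≥ 40
Round 4 — edge-2 pages on-call.
  search-2: +30 → 60 < 110
No further pages.

4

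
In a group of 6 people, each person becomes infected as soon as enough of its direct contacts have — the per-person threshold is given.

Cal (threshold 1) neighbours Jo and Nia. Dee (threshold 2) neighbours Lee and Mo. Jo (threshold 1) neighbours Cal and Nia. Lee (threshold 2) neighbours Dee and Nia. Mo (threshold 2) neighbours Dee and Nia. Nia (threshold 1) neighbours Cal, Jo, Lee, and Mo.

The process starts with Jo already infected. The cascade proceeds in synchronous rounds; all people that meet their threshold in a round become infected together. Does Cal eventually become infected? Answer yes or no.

Round 1 — Jo becomes infected (initial).
Round 2 — checking thresholds:
  Cal: 1 of 2 neighbours ≥ 1, becomes infected.
  Nia: 1 of 4 neighbours ≥ 1, becomes infected.
Round 3 — no new infections; cascade stops.

yes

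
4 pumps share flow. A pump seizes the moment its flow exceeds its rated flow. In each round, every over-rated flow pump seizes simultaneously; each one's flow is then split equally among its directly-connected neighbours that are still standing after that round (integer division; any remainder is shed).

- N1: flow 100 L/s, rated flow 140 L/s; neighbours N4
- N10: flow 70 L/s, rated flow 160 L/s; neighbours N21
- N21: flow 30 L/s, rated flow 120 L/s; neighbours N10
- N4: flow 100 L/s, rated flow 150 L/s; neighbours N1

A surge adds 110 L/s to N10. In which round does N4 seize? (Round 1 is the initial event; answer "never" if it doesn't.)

never

Round 1 — N10 at 180 > 160. N10 seizes.
  N10 sheds 180 L/s to N21: 180 each.
    N21: 30+180 = 210 > 120
Round 2 — N21 seizes.
  N21 sheds 210 L/s: no online neighbours, lost.
No further seizures.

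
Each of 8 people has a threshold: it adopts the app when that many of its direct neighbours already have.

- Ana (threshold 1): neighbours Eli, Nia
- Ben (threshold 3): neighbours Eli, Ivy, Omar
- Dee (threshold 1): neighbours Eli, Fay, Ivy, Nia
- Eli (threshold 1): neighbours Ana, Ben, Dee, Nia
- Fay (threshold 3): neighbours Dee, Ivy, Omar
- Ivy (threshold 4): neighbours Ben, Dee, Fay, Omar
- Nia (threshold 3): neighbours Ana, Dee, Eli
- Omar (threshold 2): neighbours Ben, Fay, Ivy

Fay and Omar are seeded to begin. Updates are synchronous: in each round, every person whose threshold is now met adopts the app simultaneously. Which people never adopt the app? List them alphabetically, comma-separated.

Round 1 — Fay, Omar adopt the app (initial).
Round 2 — checking thresholds:
  Ben: 1 of 3 neighbours < 3, below threshold.
  Dee: 1 of 4 neighbours ≥ 1, adopts the app.
  Ivy: 2 of 4 neighbours < 4, below threshold.
Round 3 — checking thresholds:
  Ben: 1 of 3 neighbours < 3, below threshold.
  Eli: 1 of 4 neighbours ≥ 1, adopts the app.
  Ivy: 3 of 4 neighbours < 4, below threshold.
  Nia: 1 of 3 neighbours < 3, below threshold.
Round 4 — checking thresholds:
  Ana: 1 of 2 neighbours ≥ 1, adopts the app.
  Ben: 2 of 3 neighbours < 3, below threshold.
  Ivy: 3 of 4 neighbours < 4, below threshold.
  Nia: 2 of 3 neighbours < 3, below threshold.
Round 5 — checking thresholds:
  Ben: 2 of 3 neighbours < 3, below threshold.
  Ivy: 3 of 4 neighbours < 4, below threshold.
  Nia: 3 of 3 neighbours ≥ 3, adopts the app.
Round 6 — no new adoptions; cascade stops.

Ben, Ivy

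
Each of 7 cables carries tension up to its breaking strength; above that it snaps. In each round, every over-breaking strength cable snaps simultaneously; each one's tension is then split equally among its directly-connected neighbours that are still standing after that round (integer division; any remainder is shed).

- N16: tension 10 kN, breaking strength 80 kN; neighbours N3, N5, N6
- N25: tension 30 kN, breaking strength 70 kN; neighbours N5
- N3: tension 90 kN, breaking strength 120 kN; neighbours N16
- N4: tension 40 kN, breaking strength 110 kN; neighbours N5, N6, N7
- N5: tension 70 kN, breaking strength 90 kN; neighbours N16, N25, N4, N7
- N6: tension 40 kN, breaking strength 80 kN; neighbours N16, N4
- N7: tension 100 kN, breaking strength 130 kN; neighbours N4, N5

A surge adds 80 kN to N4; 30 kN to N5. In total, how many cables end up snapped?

6

Round 1 — N4 at 120 > 110; N5 at 100 > 90. N4, N5 snap.
  N4 sheds 120 kN to N6, N7: 60 each.
    N6: 40+60 = 100 > 80
    N7: 100+60 = 160 > 130
  N5 sheds 100 kN to N16, N25, N7: 33 each (1 lost).
    N16: 10+33 = 43 ≤ 80
    N25: 30+33 = 63 ≤ 70
    N7: 160+33 = 193 > 130
Round 2 — N6, N7 snap.
  N6 sheds 100 kN to N16: 100 each.
    N16: 43+100 = 143 > 80
  N7 sheds 193 kN: no online neighbours, lost.
Round 3 — N16 snaps.
  N16 sheds 143 kN to N3: 143 each.
    N3: 90+143 = 233 > 120
Round 4 — N3 snaps.
  N3 sheds 233 kN: no online neighbours, lost.
No further breaks.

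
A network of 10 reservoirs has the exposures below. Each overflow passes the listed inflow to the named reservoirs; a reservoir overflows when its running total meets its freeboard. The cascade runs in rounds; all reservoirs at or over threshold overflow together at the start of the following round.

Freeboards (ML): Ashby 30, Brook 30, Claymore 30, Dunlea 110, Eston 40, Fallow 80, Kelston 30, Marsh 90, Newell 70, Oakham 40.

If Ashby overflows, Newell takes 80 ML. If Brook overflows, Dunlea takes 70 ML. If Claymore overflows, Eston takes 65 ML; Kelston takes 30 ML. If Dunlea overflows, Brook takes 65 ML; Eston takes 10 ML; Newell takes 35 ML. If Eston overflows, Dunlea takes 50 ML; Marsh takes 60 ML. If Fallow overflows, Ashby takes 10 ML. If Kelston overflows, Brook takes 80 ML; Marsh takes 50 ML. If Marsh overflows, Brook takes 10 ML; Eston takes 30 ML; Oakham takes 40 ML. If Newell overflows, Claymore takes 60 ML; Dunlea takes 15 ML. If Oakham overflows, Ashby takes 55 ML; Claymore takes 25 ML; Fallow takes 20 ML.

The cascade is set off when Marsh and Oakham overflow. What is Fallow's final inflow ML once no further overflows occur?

Round 1 — Marsh, Oakham overflow (initial).
  Ashby: +55 → 55 ≥ 30
  Brook: +10 → 10 < 30
  Claymore: +25 → 25 < 30
  Eston: +30 → 30 < 40
  Fallow: +20 → 20 < 80
Round 2 — Ashby overflows.
  Newell: +80 → 80 ≥ 70
Round 3 — Newell overflows.
  Claymore: +60 → 85 ≥ 30
  Dunlea: +15 → 15 < 110
Round 4 — Claymore overflows.
  Eston: +65 → 95 ≥ 40
  Kelston: +30 → 30 ≥ 30
Round 5 — Eston, Kelston overflow.
  Brook: +80 → 90 ≥ 30
  Dunlea: +50 → 65 < 110
Round 6 — Brook overflows.
  Dunlea: +70 → 135 ≥ 110
Round 7 — Dunlea overflows.
No further overflows.

20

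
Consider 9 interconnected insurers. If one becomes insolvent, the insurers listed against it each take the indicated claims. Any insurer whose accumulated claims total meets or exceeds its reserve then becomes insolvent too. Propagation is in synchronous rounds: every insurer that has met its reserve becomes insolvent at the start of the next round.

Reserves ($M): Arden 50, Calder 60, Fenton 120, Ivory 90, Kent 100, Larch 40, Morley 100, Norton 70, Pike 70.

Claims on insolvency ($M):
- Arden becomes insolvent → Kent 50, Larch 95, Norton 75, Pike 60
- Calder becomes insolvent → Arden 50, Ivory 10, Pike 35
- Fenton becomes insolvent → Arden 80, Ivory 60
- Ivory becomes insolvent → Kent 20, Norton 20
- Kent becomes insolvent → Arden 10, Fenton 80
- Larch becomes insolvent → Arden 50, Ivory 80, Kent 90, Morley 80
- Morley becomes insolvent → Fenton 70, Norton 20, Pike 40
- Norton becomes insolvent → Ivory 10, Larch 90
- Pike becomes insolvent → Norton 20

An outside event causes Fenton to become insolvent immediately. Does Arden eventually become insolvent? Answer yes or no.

yes

Round 1 — Fenton becomes insolvent (initial).
  Arden: +80 → 80 ≥ 50
  Ivory: +60 → 60 < 90
Round 2 — Arden becomes insolvent.
  Kent: +50 → 50 < 100
  Larch: +95 → 95 ≥ 40
  Norton: +75 → 75 ≥ 70
  Pike: +60 → 60 < 70
Round 3 — Larch, Norton become insolvent.
  Ivory: +80+10 → 150 ≥ 90
  Kent: +90 → 140 ≥ 100
  Morley: +80 → 80 < 100
Round 4 — Ivory, Kent become insolvent.
No further insolvencies.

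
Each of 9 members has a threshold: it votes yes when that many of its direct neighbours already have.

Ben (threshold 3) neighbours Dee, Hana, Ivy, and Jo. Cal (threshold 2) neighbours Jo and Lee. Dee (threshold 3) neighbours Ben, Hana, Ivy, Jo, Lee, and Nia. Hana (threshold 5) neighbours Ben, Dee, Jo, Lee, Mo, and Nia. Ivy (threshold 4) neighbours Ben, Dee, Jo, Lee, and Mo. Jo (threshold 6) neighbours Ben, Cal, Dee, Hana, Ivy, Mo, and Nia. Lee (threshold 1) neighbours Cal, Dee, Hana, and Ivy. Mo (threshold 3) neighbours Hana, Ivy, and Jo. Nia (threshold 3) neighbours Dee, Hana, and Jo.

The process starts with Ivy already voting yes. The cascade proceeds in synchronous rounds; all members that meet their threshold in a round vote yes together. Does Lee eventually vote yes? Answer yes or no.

Round 1 — Ivy votes yes (initial).
Round 2 — checking thresholds:
  Ben: 1 of 4 neighbours < 3, holds.
  Dee: 1 of 6 neighbours < 3, holds.
  Jo: 1 of 7 neighbours < 6, holds.
  Lee: 1 of 4 neighbours ≥ 1, votes yes.
  Mo: 1 of 3 neighbours < 3, holds.
Round 3 — no new yes votes; cascade stops.

yes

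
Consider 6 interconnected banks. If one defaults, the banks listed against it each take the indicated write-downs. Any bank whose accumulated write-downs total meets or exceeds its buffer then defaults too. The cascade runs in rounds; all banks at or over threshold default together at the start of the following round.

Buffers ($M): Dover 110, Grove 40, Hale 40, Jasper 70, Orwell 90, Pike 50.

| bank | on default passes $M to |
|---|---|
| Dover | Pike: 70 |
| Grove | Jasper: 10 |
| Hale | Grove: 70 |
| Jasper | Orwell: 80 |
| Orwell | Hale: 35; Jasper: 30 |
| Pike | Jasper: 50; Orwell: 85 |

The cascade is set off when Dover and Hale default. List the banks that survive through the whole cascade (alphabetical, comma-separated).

Round 1 — Dover, Hale default (initial).
  Grove: +70 → 70 ≥ 40
  Pike: +70 → 70 ≥ 50
Round 2 — Grove, Pike default.
  Jasper: +10+50 → 60 < 70
  Orwell: +85 → 85 < 90
No further defaults.

Jasper, Orwell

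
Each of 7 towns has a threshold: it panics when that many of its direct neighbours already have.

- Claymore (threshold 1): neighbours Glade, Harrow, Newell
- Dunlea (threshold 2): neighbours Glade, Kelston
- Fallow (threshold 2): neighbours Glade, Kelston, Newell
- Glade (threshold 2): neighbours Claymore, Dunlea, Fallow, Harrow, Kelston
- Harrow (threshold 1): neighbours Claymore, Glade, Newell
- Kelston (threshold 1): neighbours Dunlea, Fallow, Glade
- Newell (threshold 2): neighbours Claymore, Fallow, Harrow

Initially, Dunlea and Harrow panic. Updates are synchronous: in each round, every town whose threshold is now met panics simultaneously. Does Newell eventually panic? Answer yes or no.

yes

Round 1 — Dunlea, Harrow panic (initial).
Round 2 — checking thresholds:
  Claymore: 1 of 3 neighbours ≥ 1, panics.
  Glade: 2 of 5 neighbours ≥ 2, panics.
  Kelston: 1 of 3 neighbours ≥ 1, panics.
  Newell: 1 of 3 neighbours < 2, not yet.
Round 3 — checking thresholds:
  Fallow: 2 of 3 neighbours ≥ 2, panics.
  Newell: 2 of 3 neighbours ≥ 2, panics.
Round 4 — no new panics; cascade stops.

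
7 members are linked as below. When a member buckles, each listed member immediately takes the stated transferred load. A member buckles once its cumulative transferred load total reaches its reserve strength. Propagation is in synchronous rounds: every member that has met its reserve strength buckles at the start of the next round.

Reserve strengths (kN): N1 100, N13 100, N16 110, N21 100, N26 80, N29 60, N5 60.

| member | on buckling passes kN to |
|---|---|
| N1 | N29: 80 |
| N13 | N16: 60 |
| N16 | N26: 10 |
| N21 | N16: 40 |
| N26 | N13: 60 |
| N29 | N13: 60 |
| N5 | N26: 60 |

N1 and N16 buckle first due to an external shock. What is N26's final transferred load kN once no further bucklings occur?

Round 1 — N1, N16 buckle (initial).
  N26: +10 → 10 < 80
  N29: +80 → 80 ≥ 60
Round 2 — N29 buckles.
  N13: +60 → 60 < 100
No further bucklings.

10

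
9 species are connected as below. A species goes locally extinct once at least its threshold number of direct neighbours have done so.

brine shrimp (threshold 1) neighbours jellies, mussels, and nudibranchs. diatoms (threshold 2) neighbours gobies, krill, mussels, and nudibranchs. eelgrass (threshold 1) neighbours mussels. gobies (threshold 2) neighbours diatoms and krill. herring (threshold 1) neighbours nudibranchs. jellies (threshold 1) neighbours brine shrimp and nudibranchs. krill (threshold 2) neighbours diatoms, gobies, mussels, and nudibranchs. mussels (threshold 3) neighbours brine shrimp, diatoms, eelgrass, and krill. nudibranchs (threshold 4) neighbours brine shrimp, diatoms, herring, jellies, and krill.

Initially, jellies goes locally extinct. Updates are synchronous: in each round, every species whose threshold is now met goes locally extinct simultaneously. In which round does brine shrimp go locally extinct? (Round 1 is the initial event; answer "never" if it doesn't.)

Round 1 — jellies goes locally extinct (initial).
Round 2 — checking thresholds:
  brine shrimp: 1 of 3 neighbours ≥ 1, goes locally extinct.
  nudibranchs: 1 of 5 neighbours < 4, holds.
Round 3 — no new extinctions; cascade stops.

2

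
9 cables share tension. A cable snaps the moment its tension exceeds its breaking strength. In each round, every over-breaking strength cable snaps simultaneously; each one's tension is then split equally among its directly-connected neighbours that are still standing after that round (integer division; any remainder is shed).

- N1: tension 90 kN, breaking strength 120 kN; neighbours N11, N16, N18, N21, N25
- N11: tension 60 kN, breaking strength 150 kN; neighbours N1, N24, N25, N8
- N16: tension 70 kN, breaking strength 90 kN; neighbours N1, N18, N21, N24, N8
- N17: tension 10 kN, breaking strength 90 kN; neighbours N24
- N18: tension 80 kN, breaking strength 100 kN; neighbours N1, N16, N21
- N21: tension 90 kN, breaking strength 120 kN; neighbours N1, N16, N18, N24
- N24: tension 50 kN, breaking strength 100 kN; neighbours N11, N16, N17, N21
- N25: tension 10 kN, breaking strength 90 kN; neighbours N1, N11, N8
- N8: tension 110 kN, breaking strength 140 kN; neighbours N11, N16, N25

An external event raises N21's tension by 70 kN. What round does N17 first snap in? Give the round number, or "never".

never

Round 1 — N21 at 160 > 120. N21 snaps.
  N21 sheds 160 kN to N1, N16, N18, N24: 40 each.
    N1: 90+40 = 130 > 120
    N16: 70+40 = 110 > 90
    N18: 80+40 = 120 > 100
    N24: 50+40 = 90 ≤ 100
Round 2 — N1, N16, N18 snap.
  N1 sheds 130 kN to N11, N25: 65 each.
    N11: 60+65 = 125 ≤ 150
    N25: 10+65 = 75 ≤ 90
  N16 sheds 110 kN to N24, N8: 55 each.
    N24: 90+55 = 145 > 100
    N8: 110+55 = 165 > 140
  N18 sheds 120 kN: no online neighbours, lost.
Round 3 — N24, N8 snap.
  N24 sheds 145 kN to N11, N17: 72 each (1 lost).
    N11: 125+72 = 197 > 150
    N17: 10+72 = 82 ≤ 90
  N8 sheds 165 kN to N11, N25: 82 each (1 lost).
    N11: 197+82 = 279 > 150
    N25: 75+82 = 157 > 90
Round 4 — N11, N25 snap.
  N11 sheds 279 kN: no online neighbours, lost.
  N25 sheds 157 kN: no online neighbours, lost.
No further breaks.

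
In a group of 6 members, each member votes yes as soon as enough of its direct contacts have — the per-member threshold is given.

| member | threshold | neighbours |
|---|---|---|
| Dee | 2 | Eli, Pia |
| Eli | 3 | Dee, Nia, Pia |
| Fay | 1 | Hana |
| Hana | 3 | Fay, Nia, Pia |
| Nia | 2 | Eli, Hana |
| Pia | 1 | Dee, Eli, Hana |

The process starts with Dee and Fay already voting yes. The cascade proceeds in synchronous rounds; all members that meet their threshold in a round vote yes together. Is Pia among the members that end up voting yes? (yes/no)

yes

Round 1 — Dee, Fay vote yes (initial).
Round 2 — checking thresholds:
  Eli: 1 of 3 neighbours < 3, below threshold.
  Hana: 1 of 3 neighbours < 3, below threshold.
  Pia: 1 of 3 neighbours ≥ 1, votes yes.
Round 3 — no new yes votes; cascade stops.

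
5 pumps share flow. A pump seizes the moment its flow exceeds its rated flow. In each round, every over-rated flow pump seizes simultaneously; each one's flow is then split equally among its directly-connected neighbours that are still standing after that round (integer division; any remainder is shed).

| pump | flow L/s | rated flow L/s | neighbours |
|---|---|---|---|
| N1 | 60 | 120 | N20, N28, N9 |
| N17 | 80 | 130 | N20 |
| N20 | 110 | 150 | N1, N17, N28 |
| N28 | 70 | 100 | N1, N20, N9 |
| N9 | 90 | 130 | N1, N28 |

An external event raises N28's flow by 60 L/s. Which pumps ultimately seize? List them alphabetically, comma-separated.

N1, N17, N20, N28, N9

Round 1 — N28 at 130 > 100. N28 seizes.
  N28 sheds 130 L/s to N1, N20, N9: 43 each (1 lost).
    N1: 60+43 = 103 ≤ 120
    N20: 110+43 = 153 > 150
    N9: 90+43 = 133 > 130
Round 2 — N20, N9 seize.
  N20 sheds 153 L/s to N1, N17: 76 each (1 lost).
    N1: 103+76 = 179 > 120
    N17: 80+76 = 156 > 130
  N9 sheds 133 L/s to N1: 133 each.
    N1: 179+133 = 312 > 120
Round 3 — N1, N17 seize.
  N1 sheds 312 L/s: no online neighbours, lost.
  N17 sheds 156 L/s: no online neighbours, lost.
No further seizures.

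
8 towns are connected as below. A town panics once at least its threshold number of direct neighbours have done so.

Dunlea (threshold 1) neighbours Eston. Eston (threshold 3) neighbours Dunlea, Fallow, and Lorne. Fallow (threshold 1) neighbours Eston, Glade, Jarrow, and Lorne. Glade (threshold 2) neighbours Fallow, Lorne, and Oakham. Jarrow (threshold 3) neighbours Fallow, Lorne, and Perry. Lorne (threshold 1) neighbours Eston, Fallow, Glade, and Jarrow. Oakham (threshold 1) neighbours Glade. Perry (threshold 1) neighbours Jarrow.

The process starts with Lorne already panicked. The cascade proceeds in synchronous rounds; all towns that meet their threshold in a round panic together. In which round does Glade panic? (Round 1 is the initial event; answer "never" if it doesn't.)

Round 1 — Lorne panics (initial).
Round 2 — checking thresholds:
  Eston: 1 of 3 neighbours < 3, holds.
  Fallow: 1 of 4 neighbours ≥ 1, panics.
  Glade: 1 of 3 neighbours < 2, holds.
  Jarrow: 1 of 3 neighbours < 3, holds.
Round 3 — checking thresholds:
  Eston: 2 of 3 neighbours < 3, holds.
  Glade: 2 of 3 neighbours ≥ 2, panics.
  Jarrow: 2 of 3 neighbours < 3, holds.
Round 4 — checking thresholds:
  Eston: 2 of 3 neighbours < 3, holds.
  Jarrow: 2 of 3 neighbours < 3, holds.
  Oakham: 1 of 1 neighbours ≥ 1, panics.
Round 5 — no new panics; cascade stops.

3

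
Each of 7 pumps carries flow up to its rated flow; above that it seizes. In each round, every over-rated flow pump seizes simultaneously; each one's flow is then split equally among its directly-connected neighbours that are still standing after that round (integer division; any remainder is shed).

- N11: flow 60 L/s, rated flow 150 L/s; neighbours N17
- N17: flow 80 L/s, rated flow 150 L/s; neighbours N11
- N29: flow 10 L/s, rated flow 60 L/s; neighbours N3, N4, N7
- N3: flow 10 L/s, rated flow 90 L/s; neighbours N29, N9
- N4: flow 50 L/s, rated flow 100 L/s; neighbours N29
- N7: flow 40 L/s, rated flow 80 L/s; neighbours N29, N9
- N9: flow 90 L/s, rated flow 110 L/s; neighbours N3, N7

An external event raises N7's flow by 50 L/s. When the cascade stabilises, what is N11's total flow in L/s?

Round 1 — N7 at 90 > 80. N7 seizes.
  N7 sheds 90 L/s to N29, N9: 45 each.
    N29: 10+45 = 55 ≤ 60
    N9: 90+45 = 135 > 110
Round 2 — N9 seizes.
  N9 sheds 135 L/s to N3: 135 each.
    N3: 10+135 = 145 > 90
Round 3 — N3 seizes.
  N3 sheds 145 L/s to N29: 145 each.
    N29: 55+145 = 200 > 60
Round 4 — N29 seizes.
  N29 sheds 200 L/s to N4: 200 each.
    N4: 50+200 = 250 > 100
Round 5 — N4 seizes.
  N4 sheds 250 L/s: no online neighbours, lost.
No further seizures.

60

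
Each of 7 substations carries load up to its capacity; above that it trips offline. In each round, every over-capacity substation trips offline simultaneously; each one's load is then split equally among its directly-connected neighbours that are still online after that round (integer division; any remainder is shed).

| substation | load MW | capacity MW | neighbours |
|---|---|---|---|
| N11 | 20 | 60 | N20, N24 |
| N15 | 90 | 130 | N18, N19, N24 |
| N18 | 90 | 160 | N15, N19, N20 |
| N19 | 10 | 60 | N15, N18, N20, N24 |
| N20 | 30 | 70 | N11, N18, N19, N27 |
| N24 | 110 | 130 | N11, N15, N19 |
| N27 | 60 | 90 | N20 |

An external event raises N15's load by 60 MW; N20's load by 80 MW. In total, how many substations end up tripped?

6

Round 1 — N15 at 150 > 130; N20 at 110 > 70. N15, N20 trip offline.
  N15 sheds 150 MW to N18, N19, N24: 50 each.
    N18: 90+50 = 140 ≤ 160
    N19: 10+50 = 60 ≤ 60
    N24: 110+50 = 160 > 130
  N20 sheds 110 MW to N11, N18, N19, N27: 27 each (2 lost).
    N11: 20+27 = 47 ≤ 60
    N18: 140+27 = 167 > 160
    N19: 60+27 = 87 > 60
    N27: 60+27 = 87 ≤ 90
Round 2 — N18, N19, N24 trip offline.
  N18 sheds 167 MW: no online neighbours, lost.
  N19 sheds 87 MW: no online neighbours, lost.
  N24 sheds 160 MW to N11: 160 each.
    N11: 47+160 = 207 > 60
Round 3 — N11 trips offline.
  N11 sheds 207 MW: no online neighbours, lost.
No further trips.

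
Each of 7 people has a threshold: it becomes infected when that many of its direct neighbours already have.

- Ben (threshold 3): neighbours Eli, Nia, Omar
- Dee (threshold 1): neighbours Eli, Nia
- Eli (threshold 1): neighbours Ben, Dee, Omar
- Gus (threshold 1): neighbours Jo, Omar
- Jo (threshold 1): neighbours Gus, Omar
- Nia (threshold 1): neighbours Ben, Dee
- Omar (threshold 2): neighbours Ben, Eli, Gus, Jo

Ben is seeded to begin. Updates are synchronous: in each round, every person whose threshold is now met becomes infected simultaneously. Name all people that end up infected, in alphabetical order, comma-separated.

Ben, Dee, Eli, Gus, Jo, Nia, Omar

Round 1 — Ben becomes infected (initial).
Round 2 — checking thresholds:
  Eli: 1 of 3 neighbours ≥ 1, becomes infected.
  Nia: 1 of 2 neighbours ≥ 1, becomes infected.
  Omar: 1 of 4 neighbours < 2, not yet.
Round 3 — checking thresholds:
  Dee: 2 of 2 neighbours ≥ 1, becomes infected.
  Omar: 2 of 4 neighbours ≥ 2, becomes infected.
Round 4 — checking thresholds:
  Gus: 1 of 2 neighbours ≥ 1, becomes infected.
  Jo: 1 of 2 neighbours ≥ 1, becomes infected.
Round 5 — no new infections; cascade stops.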